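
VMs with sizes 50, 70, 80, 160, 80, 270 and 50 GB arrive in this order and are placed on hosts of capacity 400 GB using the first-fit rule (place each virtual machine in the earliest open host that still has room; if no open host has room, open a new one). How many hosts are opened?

  50 → host 1 (new)  [load 50/400]
  70 → host 1  [load 120/400]
  80 → host 1  [load 200/400]
  160 → host 1  [load 360/400]
  80 → host 2 (new)  [load 80/400]
  270 → host 2  [load 350/400]
  50 → host 2  [load 400/400]
2 hosts opened.

2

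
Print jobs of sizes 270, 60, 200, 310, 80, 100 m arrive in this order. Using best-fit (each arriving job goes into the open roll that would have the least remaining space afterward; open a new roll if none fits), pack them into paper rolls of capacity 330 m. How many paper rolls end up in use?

  270 → roll 1 (new)  [load 270/330]
  60 → roll 1  [load 330/330]
  200 → roll 2 (new)  [load 200/330]
  310 → roll 3 (new)  [load 310/330]
  80 → roll 2  [load 280/330]
  100 → roll 4 (new)  [load 100/330]
4 paper rolls opened.

4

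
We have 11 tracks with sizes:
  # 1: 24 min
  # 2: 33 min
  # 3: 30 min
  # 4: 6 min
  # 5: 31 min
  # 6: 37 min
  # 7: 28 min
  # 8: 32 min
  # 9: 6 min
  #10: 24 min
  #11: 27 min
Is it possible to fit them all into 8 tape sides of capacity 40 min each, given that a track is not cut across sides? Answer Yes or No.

No

Total = 278 min; ⌈278/40⌉ = 7.
9 tracks each exceed half the capacity and cannot share a side, forcing at least 9 tape sides.
At least 9 tape sides are required, but only 8 are allowed.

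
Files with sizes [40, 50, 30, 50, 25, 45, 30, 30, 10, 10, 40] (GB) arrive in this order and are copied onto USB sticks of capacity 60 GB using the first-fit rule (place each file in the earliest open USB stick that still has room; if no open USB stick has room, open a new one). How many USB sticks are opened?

  40 → USB stick 1 (new)  [load 40/60]
  50 → USB stick 2 (new)  [load 50/60]
  30 → USB stick 3 (new)  [load 30/60]
  50 → USB stick 4 (new)  [load 50/60]
  25 → USB stick 3  [load 55/60]
  45 → USB stick 5 (new)  [load 45/60]
  30 → USB stick 6 (new)  [load 30/60]
  30 → USB stick 6  [load 60/60]
  10 → USB stick 1  [load 50/60]
  10 → USB stick 1  [load 60/60]
  40 → USB stick 7 (new)  [load 40/60]
7 USB sticks opened.

7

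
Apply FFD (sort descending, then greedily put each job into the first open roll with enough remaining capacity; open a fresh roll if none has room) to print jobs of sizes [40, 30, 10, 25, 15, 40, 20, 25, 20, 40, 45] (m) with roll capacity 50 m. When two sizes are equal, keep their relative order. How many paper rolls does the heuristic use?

Sorted descending: 45, 40, 40, 40, 30, 25, 25, 20, 20, 15, 10.
  45 → roll 1 (new)  [load 45/50]
  40 → roll 2 (new)  [load 40/50]
  40 → roll 3 (new)  [load 40/50]
  40 → roll 4 (new)  [load 40/50]
  30 → roll 5 (new)  [load 30/50]
  25 → roll 6 (new)  [load 25/50]
  25 → roll 6  [load 50/50]
  20 → roll 5  [load 50/50]
  20 → roll 7 (new)  [load 20/50]
  15 → roll 7  [load 35/50]
  10 → roll 2  [load 50/50]
7 paper rolls opened.

7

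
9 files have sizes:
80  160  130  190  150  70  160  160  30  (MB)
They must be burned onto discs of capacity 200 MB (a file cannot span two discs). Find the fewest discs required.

Total = 190 + 160 + 160 + 160 + 150 + 130 + 80 + 70 + 30 = 1130 MB.
Lower bound: ⌈1130/200⌉ = 6 discs.
A packing using 7 discs:
  disc 1: 190 = 190
  disc 2: 160 + 30 = 190
  disc 3: 160 = 160
  disc 4: 160 = 160
  disc 5: 150 = 150
  disc 6: 130 + 70 = 200
  disc 7: 80 = 80
No arrangement into 6 discs stays within capacity, so 7 is optimal.

7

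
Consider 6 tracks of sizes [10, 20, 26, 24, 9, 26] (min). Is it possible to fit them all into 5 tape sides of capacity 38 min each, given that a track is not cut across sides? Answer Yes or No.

Yes

A valid assignment using 4 tape sides:
  side 1: 26 + 10 = 36
  side 2: 26 + 9 = 35
  side 3: 24 = 24
  side 4: 20 = 20
That uses only 4 ≤ 5, so 5 tape sides are enough.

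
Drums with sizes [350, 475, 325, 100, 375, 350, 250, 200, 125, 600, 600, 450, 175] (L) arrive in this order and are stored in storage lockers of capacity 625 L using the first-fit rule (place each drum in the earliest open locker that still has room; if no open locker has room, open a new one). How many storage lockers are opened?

  350 → locker 1 (new)  [load 350/625]
  475 → locker 2 (new)  [load 475/625]
  325 → locker 3 (new)  [load 325/625]
  100 → locker 1  [load 450/625]
  375 → locker 4 (new)  [load 375/625]
  350 → locker 5 (new)  [load 350/625]
  250 → locker 3  [load 575/625]
  200 → locker 4  [load 575/625]
  125 → locker 1  [load 575/625]
  600 → locker 6 (new)  [load 600/625]
  600 → locker 7 (new)  [load 600/625]
  450 → locker 8 (new)  [load 450/625]
  175 → locker 5  [load 525/625]
8 storage lockers opened.

8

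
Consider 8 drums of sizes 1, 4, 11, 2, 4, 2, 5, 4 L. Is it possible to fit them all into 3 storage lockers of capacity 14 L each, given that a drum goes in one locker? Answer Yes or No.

Yes

A valid assignment using 3 storage lockers:
  locker 1: 11 + 2 + 1 = 14
  locker 2: 5 + 4 + 4 = 13
  locker 3: 4 + 2 = 6
Every load is within 14 L, so 3 storage lockers suffice.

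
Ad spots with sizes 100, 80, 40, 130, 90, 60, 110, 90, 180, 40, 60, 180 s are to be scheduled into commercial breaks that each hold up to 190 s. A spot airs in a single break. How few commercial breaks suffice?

Total = 180 + 180 + 130 + 110 + 100 + 90 + 90 + 80 + 60 + 60 + 40 + 40 = 1160 s.
Lower bound: ⌈1160/190⌉ = 7 commercial breaks.
A packing using 7 commercial breaks:
  break 1: 180 = 180
  break 2: 180 = 180
  break 3: 130 + 60 = 190
  break 4: 110 + 80 = 190
  break 5: 100 + 90 = 190
  break 6: 90 + 60 + 40 = 190
  break 7: 40 = 40
This matches the lower bound, so 7 is optimal.

7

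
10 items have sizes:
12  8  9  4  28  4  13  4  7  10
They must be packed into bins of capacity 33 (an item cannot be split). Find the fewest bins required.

4

Total = 28 + 13 + 12 + 10 + 9 + 8 + 7 + 4 + 4 + 4 = 99.
Lower bound: ⌈99/33⌉ = 3 bins.
A packing using 4 bins:
  bin 1: 28 + 4 = 32
  bin 2: 13 + 12 + 8 = 33
  bin 3: 10 + 9 + 7 + 4 = 30
  bin 4: 4 = 4
No arrangement into 3 bins stays within capacity, so 4 is optimal.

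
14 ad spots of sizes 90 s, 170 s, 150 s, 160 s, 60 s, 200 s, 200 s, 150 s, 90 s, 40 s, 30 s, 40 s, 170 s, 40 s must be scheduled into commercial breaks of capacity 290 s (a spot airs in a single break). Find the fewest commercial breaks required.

Total = 200 + 200 + 170 + 170 + 160 + 150 + 150 + 90 + 90 + 60 + 40 + 40 + 40 + 30 = 1590 s.
Lower bound: ⌈1590/290⌉ = 6 commercial breaks.
Also, 7 ad spots each exceed 145 s, and no two of those can share a break, so at least 7 commercial breaks are needed.
A packing using 7 commercial breaks:
  break 1: 200 + 90 = 290
  break 2: 200 + 90 = 290
  break 3: 170 + 60 + 40 = 270
  break 4: 170 + 40 + 40 + 30 = 280
  break 5: 160 = 160
  break 6: 150 = 150
  break 7: 150 = 150
This matches the lower bound, so 7 is optimal.

7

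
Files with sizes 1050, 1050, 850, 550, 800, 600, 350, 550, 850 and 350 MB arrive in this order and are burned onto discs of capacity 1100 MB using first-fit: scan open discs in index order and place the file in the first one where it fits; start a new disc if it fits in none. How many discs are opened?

  1050 → disc 1 (new)  [load 1050/1100]
  1050 → disc 2 (new)  [load 1050/1100]
  850 → disc 3 (new)  [load 850/1100]
  550 → disc 4 (new)  [load 550/1100]
  800 → disc 5 (new)  [load 800/1100]
  600 → disc 6 (new)  [load 600/1100]
  350 → disc 4  [load 900/1100]
  550 → disc 7 (new)  [load 550/1100]
  850 → disc 8 (new)  [load 850/1100]
  350 → disc 6  [load 950/1100]
8 discs opened.

8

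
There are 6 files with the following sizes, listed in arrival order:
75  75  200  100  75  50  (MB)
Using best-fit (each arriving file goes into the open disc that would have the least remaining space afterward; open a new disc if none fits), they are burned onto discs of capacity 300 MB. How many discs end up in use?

2

  75 → disc 1 (new)  [load 75/300]
  75 → disc 1  [load 150/300]
  200 → disc 2 (new)  [load 200/300]
  100 → disc 2  [load 300/300]
  75 → disc 1  [load 225/300]
  50 → disc 1  [load 275/300]
2 discs opened.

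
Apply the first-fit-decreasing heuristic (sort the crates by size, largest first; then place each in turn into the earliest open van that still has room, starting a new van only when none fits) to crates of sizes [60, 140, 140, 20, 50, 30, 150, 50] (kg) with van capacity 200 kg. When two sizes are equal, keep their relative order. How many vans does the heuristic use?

4

Sorted descending: 150, 140, 140, 60, 50, 50, 30, 20.
  150 → van 1 (new)  [load 150/200]
  140 → van 2 (new)  [load 140/200]
  140 → van 3 (new)  [load 140/200]
  60 → van 2  [load 200/200]
  50 → van 1  [load 200/200]
  50 → van 3  [load 190/200]
  30 → van 4 (new)  [load 30/200]
  20 → van 4  [load 50/200]
4 vans opened.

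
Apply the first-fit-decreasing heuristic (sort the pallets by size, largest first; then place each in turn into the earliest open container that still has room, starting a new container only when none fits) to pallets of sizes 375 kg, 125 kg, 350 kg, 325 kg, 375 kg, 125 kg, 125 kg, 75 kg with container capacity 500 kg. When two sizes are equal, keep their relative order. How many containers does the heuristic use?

Sorted descending: 375, 375, 350, 325, 125, 125, 125, 75.
  375 → container 1 (new)  [load 375/500]
  375 → container 2 (new)  [load 375/500]
  350 → container 3 (new)  [load 350/500]
  325 → container 4 (new)  [load 325/500]
  125 → container 1  [load 500/500]
  125 → container 2  [load 500/500]
  125 → container 3  [load 475/500]
  75 → container 4  [load 400/500]
4 containers opened.

4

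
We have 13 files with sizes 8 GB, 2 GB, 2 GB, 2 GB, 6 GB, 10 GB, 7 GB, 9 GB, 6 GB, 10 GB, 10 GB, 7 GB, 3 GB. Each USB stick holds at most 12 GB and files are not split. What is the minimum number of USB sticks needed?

Total = 10 + 10 + 10 + 9 + 8 + 7 + 7 + 6 + 6 + 3 + 2 + 2 + 2 = 82 GB.
Lower bound: ⌈82/12⌉ = 7 USB sticks.
A packing using 8 USB sticks:
  USB stick 1: 10 + 2 = 12
  USB stick 2: 10 + 2 = 12
  USB stick 3: 10 + 2 = 12
  USB stick 4: 9 + 3 = 12
  USB stick 5: 8 = 8
  USB stick 6: 7 = 7
  USB stick 7: 7 = 7
  USB stick 8: 6 + 6 = 12
No arrangement into 7 USB sticks stays within capacity, so 8 is optimal.

8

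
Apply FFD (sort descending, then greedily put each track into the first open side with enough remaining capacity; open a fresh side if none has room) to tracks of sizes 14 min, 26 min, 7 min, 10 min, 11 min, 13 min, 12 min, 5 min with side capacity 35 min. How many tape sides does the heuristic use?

Sorted descending: 26, 14, 13, 12, 11, 10, 7, 5.
  26 → side 1 (new)  [load 26/35]
  14 → side 2 (new)  [load 14/35]
  13 → side 2  [load 27/35]
  12 → side 3 (new)  [load 12/35]
  11 → side 3  [load 23/35]
  10 → side 3  [load 33/35]
  7 → side 1  [load 33/35]
  5 → side 2  [load 32/35]
3 tape sides opened.

3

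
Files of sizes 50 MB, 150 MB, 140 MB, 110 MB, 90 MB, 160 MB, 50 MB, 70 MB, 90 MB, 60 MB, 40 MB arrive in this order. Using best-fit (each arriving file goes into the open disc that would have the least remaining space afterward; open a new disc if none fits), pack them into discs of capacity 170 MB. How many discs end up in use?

7

  50 → disc 1 (new)  [load 50/170]
  150 → disc 2 (new)  [load 150/170]
  140 → disc 3 (new)  [load 140/170]
  110 → disc 1  [load 160/170]
  90 → disc 4 (new)  [load 90/170]
  160 → disc 5 (new)  [load 160/170]
  50 → disc 4  [load 140/170]
  70 → disc 6 (new)  [load 70/170]
  90 → disc 6  [load 160/170]
  60 → disc 7 (new)  [load 60/170]
  40 → disc 7  [load 100/170]
7 discs opened.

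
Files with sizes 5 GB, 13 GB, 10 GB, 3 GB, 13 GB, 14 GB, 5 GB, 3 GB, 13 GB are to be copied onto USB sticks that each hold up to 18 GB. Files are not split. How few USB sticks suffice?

5

Total = 14 + 13 + 13 + 13 + 10 + 5 + 5 + 3 + 3 = 79 GB.
Lower bound: ⌈79/18⌉ = 5 USB sticks.
A packing using 5 USB sticks:
  USB stick 1: 14 + 3 = 17
  USB stick 2: 13 + 5 = 18
  USB stick 3: 13 + 5 = 18
  USB stick 4: 13 + 3 = 16
  USB stick 5: 10 = 10
This matches the lower bound, so 5 is optimal.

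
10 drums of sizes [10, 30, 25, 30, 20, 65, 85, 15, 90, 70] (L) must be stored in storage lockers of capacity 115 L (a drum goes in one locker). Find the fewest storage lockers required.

Total = 90 + 85 + 70 + 65 + 30 + 30 + 25 + 20 + 15 + 10 = 440 L.
Lower bound: ⌈440/115⌉ = 4 storage lockers.
A packing using 4 storage lockers:
  locker 1: 90 + 25 = 115
  locker 2: 85 + 30 = 115
  locker 3: 70 + 30 + 15 = 115
  locker 4: 65 + 20 + 10 = 95
This matches the lower bound, so 4 is optimal.

4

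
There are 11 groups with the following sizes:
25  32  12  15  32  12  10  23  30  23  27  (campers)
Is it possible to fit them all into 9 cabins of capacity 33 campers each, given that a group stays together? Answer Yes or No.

Yes

A valid assignment using 9 cabins:
  cabin 1: 32 = 32
  cabin 2: 32 = 32
  cabin 3: 30 = 30
  cabin 4: 27 = 27
  cabin 5: 25 = 25
  cabin 6: 23 + 10 = 33
  cabin 7: 23 = 23
  cabin 8: 15 + 12 = 27
  cabin 9: 12 = 12
Every load is within 33 campers, so 9 cabins suffice.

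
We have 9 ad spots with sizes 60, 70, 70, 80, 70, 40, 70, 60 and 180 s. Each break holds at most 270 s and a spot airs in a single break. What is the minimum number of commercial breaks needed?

3

Total = 180 + 80 + 70 + 70 + 70 + 70 + 60 + 60 + 40 = 700 s.
Lower bound: ⌈700/270⌉ = 3 commercial breaks.
A packing using 3 commercial breaks:
  break 1: 180 + 80 = 260
  break 2: 70 + 70 + 70 + 60 = 270
  break 3: 70 + 60 + 40 = 170
This matches the lower bound, so 3 is optimal.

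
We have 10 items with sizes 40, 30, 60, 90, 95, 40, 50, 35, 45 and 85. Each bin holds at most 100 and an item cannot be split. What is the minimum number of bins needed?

Total = 95 + 90 + 85 + 60 + 50 + 45 + 40 + 40 + 35 + 30 = 570.
Lower bound: ⌈570/100⌉ = 6 bins.
A packing using 7 bins:
  bin 1: 95 = 95
  bin 2: 90 = 90
  bin 3: 85 = 85
  bin 4: 60 + 40 = 100
  bin 5: 50 + 45 = 95
  bin 6: 40 + 35 = 75
  bin 7: 30 = 30
No arrangement into 6 bins stays within capacity, so 7 is optimal.

7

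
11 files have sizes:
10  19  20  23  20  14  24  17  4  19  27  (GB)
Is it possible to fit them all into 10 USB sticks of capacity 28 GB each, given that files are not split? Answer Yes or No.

Yes

A valid assignment using 9 USB sticks:
  USB stick 1: 27 = 27
  USB stick 2: 24 + 4 = 28
  USB stick 3: 23 = 23
  USB stick 4: 20 = 20
  USB stick 5: 20 = 20
  USB stick 6: 19 = 19
  USB stick 7: 19 = 19
  USB stick 8: 17 + 10 = 27
  USB stick 9: 14 = 14
That uses only 9 ≤ 10, so 10 USB sticks are enough.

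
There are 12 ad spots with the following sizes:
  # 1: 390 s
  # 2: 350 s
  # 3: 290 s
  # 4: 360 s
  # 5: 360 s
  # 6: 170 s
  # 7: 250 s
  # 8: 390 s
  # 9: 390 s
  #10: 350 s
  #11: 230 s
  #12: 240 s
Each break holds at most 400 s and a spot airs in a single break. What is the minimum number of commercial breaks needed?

11

Total = 390 + 390 + 390 + 360 + 360 + 350 + 350 + 290 + 250 + 240 + 230 + 170 = 3770 s.
Lower bound: ⌈3770/400⌉ = 10 commercial breaks.
Also, 11 ad spots each exceed 200 s, and no two of those can share a break, so at least 11 commercial breaks are needed.
A packing using 11 commercial breaks:
  break 1: 390 = 390
  break 2: 390 = 390
  break 3: 390 = 390
  break 4: 360 = 360
  break 5: 360 = 360
  break 6: 350 = 350
  break 7: 350 = 350
  break 8: 290 = 290
  break 9: 250 = 250
  break 10: 240 = 240
  break 11: 230 + 170 = 400
This matches the lower bound, so 11 is optimal.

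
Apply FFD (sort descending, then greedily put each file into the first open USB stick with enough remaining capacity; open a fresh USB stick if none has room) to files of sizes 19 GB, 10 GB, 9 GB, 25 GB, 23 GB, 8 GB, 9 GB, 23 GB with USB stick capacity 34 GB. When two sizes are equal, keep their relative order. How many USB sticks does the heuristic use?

Sorted descending: 25, 23, 23, 19, 10, 9, 9, 8.
  25 → USB stick 1 (new)  [load 25/34]
  23 → USB stick 2 (new)  [load 23/34]
  23 → USB stick 3 (new)  [load 23/34]
  19 → USB stick 4 (new)  [load 19/34]
  10 → USB stick 2  [load 33/34]
  9 → USB stick 1  [load 34/34]
  9 → USB stick 3  [load 32/34]
  8 → USB stick 4  [load 27/34]
4 USB sticks opened.

4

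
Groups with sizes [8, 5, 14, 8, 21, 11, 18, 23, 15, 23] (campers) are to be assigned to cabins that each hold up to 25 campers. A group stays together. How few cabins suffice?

7

Total = 23 + 23 + 21 + 18 + 15 + 14 + 11 + 8 + 8 + 5 = 146 campers.
Lower bound: ⌈146/25⌉ = 6 cabins.
A packing using 7 cabins:
  cabin 1: 23 = 23
  cabin 2: 23 = 23
  cabin 3: 21 = 21
  cabin 4: 18 + 5 = 23
  cabin 5: 15 + 8 = 23
  cabin 6: 14 + 11 = 25
  cabin 7: 8 = 8
No arrangement into 6 cabins stays within capacity, so 7 is optimal.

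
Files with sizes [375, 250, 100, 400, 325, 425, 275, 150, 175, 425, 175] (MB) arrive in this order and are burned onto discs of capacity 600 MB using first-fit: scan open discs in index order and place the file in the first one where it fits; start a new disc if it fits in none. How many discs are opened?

  375 → disc 1 (new)  [load 375/600]
  250 → disc 2 (new)  [load 250/600]
  100 → disc 1  [load 475/600]
  400 → disc 3 (new)  [load 400/600]
  325 → disc 2  [load 575/600]
  425 → disc 4 (new)  [load 425/600]
  275 → disc 5 (new)  [load 275/600]
  150 → disc 3  [load 550/600]
  175 → disc 4  [load 600/600]
  425 → disc 6 (new)  [load 425/600]
  175 → disc 5  [load 450/600]
6 discs opened.

6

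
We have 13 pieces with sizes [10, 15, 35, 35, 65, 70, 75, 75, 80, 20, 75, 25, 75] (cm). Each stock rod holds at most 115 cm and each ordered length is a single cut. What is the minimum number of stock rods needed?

Total = 80 + 75 + 75 + 75 + 75 + 70 + 65 + 35 + 35 + 25 + 20 + 15 + 10 = 655 cm.
Lower bound: ⌈655/115⌉ = 6 stock rods.
Also, 7 pieces each exceed 115/2 cm, and no two of those can share a stock rod, so at least 7 stock rods are needed.
A packing using 7 stock rods:
  stock rod 1: 80 + 35 = 115
  stock rod 2: 75 + 35 = 110
  stock rod 3: 75 + 25 + 15 = 115
  stock rod 4: 75 + 20 + 10 = 105
  stock rod 5: 75 = 75
  stock rod 6: 70 = 70
  stock rod 7: 65 = 65
This matches the lower bound, so 7 is optimal.

7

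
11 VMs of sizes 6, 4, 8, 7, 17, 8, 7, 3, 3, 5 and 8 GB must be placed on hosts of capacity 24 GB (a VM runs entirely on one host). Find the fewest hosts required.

4

Total = 17 + 8 + 8 + 8 + 7 + 7 + 6 + 5 + 4 + 3 + 3 = 76 GB.
Lower bound: ⌈76/24⌉ = 4 hosts.
A packing using 4 hosts:
  host 1: 17 + 7 = 24
  host 2: 8 + 8 + 8 = 24
  host 3: 7 + 6 + 5 + 4 = 22
  host 4: 3 + 3 = 6
This matches the lower bound, so 4 is optimal.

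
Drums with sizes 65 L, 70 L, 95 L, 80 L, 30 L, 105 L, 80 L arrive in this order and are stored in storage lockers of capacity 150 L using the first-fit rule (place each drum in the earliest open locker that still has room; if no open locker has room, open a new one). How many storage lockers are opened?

5

  65 → locker 1 (new)  [load 65/150]
  70 → locker 1  [load 135/150]
  95 → locker 2 (new)  [load 95/150]
  80 → locker 3 (new)  [load 80/150]
  30 → locker 2  [load 125/150]
  105 → locker 4 (new)  [load 105/150]
  80 → locker 5 (new)  [load 80/150]
5 storage lockers opened.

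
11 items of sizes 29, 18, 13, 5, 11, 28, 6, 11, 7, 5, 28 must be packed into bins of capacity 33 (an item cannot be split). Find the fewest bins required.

6

Total = 29 + 28 + 28 + 18 + 13 + 11 + 11 + 7 + 6 + 5 + 5 = 161.
Lower bound: ⌈161/33⌉ = 5 bins.
A packing using 6 bins:
  bin 1: 29 = 29
  bin 2: 28 + 5 = 33
  bin 3: 28 + 5 = 33
  bin 4: 18 + 13 = 31
  bin 5: 11 + 11 + 7 = 29
  bin 6: 6 = 6
No arrangement into 5 bins stays within capacity, so 6 is optimal.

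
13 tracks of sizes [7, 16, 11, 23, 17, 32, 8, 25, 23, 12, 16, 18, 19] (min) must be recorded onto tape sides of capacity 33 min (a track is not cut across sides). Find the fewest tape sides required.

Total = 32 + 25 + 23 + 23 + 19 + 18 + 17 + 16 + 16 + 12 + 11 + 8 + 7 = 227 min.
Lower bound: ⌈227/33⌉ = 7 tape sides.
A packing using 8 tape sides:
  side 1: 32 = 32
  side 2: 25 + 8 = 33
  side 3: 23 + 7 = 30
  side 4: 23 = 23
  side 5: 19 + 12 = 31
  side 6: 18 + 11 = 29
  side 7: 17 + 16 = 33
  side 8: 16 = 16
No arrangement into 7 tape sides stays within capacity, so 8 is optimal.

8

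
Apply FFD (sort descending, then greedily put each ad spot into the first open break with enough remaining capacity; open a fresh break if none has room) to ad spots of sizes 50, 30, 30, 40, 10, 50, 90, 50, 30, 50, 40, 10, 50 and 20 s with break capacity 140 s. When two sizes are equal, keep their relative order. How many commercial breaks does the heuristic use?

4

Sorted descending: 90, 50, 50, 50, 50, 50, 40, 40, 30, 30, 30, 20, 10, 10.
  90 → break 1 (new)  [load 90/140]
  50 → break 1  [load 140/140]
  50 → break 2 (new)  [load 50/140]
  50 → break 2  [load 100/140]
  50 → break 3 (new)  [load 50/140]
  50 → break 3  [load 100/140]
  40 → break 2  [load 140/140]
  40 → break 3  [load 140/140]
  30 → break 4 (new)  [load 30/140]
  30 → break 4  [load 60/140]
  30 → break 4  [load 90/140]
  20 → break 4  [load 110/140]
  10 → break 4  [load 120/140]
  10 → break 4  [load 130/140]
4 commercial breaks opened.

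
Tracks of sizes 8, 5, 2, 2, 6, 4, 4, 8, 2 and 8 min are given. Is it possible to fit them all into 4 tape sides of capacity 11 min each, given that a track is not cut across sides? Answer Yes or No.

No

Total = 49 min; ⌈49/11⌉ = 5.
At least 5 tape sides are required, but only 4 are allowed.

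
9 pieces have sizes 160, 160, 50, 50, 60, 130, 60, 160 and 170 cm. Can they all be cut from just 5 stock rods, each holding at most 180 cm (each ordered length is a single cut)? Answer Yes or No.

Total = 1000 cm; ⌈1000/180⌉ = 6.
At least 6 stock rods are required, but only 5 are allowed.

No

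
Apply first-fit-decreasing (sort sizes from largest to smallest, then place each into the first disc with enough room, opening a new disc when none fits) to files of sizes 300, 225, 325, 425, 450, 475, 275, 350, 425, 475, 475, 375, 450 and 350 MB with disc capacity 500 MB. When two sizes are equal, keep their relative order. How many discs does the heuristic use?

Sorted descending: 475, 475, 475, 450, 450, 425, 425, 375, 350, 350, 325, 300, 275, 225.
  475 → disc 1 (new)  [load 475/500]
  475 → disc 2 (new)  [load 475/500]
  475 → disc 3 (new)  [load 475/500]
  450 → disc 4 (new)  [load 450/500]
  450 → disc 5 (new)  [load 450/500]
  425 → disc 6 (new)  [load 425/500]
  425 → disc 7 (new)  [load 425/500]
  375 → disc 8 (new)  [load 375/500]
  350 → disc 9 (new)  [load 350/500]
  350 → disc 10 (new)  [load 350/500]
  325 → disc 11 (new)  [load 325/500]
  300 → disc 12 (new)  [load 300/500]
  275 → disc 13 (new)  [load 275/500]
  225 → disc 13  [load 500/500]
13 discs opened.

13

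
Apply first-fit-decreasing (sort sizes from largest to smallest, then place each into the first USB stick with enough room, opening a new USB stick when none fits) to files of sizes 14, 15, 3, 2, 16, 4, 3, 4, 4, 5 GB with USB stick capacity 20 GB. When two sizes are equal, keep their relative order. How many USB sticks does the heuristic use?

4

Sorted descending: 16, 15, 14, 5, 4, 4, 4, 3, 3, 2.
  16 → USB stick 1 (new)  [load 16/20]
  15 → USB stick 2 (new)  [load 15/20]
  14 → USB stick 3 (new)  [load 14/20]
  5 → USB stick 2  [load 20/20]
  4 → USB stick 1  [load 20/20]
  4 → USB stick 3  [load 18/20]
  4 → USB stick 4 (new)  [load 4/20]
  3 → USB stick 4  [load 7/20]
  3 → USB stick 4  [load 10/20]
  2 → USB stick 3  [load 20/20]
4 USB sticks opened.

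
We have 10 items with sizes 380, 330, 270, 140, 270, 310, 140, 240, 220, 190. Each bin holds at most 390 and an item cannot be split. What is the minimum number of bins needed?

Total = 380 + 330 + 310 + 270 + 270 + 240 + 220 + 190 + 140 + 140 = 2490.
Lower bound: ⌈2490/390⌉ = 7 bins.
A packing using 8 bins:
  bin 1: 380 = 380
  bin 2: 330 = 330
  bin 3: 310 = 310
  bin 4: 270 = 270
  bin 5: 270 = 270
  bin 6: 240 + 140 = 380
  bin 7: 220 + 140 = 360
  bin 8: 190 = 190
No arrangement into 7 bins stays within capacity, so 8 is optimal.

8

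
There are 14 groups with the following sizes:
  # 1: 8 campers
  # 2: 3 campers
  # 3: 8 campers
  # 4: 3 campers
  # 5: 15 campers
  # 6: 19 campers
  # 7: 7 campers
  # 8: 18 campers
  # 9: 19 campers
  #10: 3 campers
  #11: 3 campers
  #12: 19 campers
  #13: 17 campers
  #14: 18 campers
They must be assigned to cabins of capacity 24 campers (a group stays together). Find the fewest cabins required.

8

Total = 19 + 19 + 19 + 18 + 18 + 17 + 15 + 8 + 8 + 7 + 3 + 3 + 3 + 3 = 160 campers.
Lower bound: ⌈160/24⌉ = 7 cabins.
A packing using 8 cabins:
  cabin 1: 19 + 3 = 22
  cabin 2: 19 + 3 = 22
  cabin 3: 19 + 3 = 22
  cabin 4: 18 + 3 = 21
  cabin 5: 18 = 18
  cabin 6: 17 + 7 = 24
  cabin 7: 15 + 8 = 23
  cabin 8: 8 = 8
No arrangement into 7 cabins stays within capacity, so 8 is optimal.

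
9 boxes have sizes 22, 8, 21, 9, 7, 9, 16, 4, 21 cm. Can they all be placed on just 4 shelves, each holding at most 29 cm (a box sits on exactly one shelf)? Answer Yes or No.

No

Total = 117 cm; ⌈117/29⌉ = 5.
At least 5 shelves are required, but only 4 are allowed.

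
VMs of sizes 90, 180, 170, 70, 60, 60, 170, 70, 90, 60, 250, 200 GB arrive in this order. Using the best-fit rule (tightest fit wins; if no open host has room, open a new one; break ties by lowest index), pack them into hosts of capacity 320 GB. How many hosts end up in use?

  90 → host 1 (new)  [load 90/320]
  180 → host 1  [load 270/320]
  170 → host 2 (new)  [load 170/320]
  70 → host 2  [load 240/320]
  60 → host 2  [load 300/320]
  60 → host 3 (new)  [load 60/320]
  170 → host 3  [load 230/320]
  70 → host 3  [load 300/320]
  90 → host 4 (new)  [load 90/320]
  60 → host 4  [load 150/320]
  250 → host 5 (new)  [load 250/320]
  200 → host 6 (new)  [load 200/320]
6 hosts opened.

6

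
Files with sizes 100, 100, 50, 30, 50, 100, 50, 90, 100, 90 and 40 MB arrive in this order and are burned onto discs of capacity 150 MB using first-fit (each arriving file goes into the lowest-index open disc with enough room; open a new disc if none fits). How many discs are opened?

6

  100 → disc 1 (new)  [load 100/150]
  100 → disc 2 (new)  [load 100/150]
  50 → disc 1  [load 150/150]
  30 → disc 2  [load 130/150]
  50 → disc 3 (new)  [load 50/150]
  100 → disc 3  [load 150/150]
  50 → disc 4 (new)  [load 50/150]
  90 → disc 4  [load 140/150]
  100 → disc 5 (new)  [load 100/150]
  90 → disc 6 (new)  [load 90/150]
  40 → disc 5  [load 140/150]
6 discs opened.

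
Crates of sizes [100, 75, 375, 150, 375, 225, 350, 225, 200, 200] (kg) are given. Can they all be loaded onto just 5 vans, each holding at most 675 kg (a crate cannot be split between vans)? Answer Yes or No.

Yes

A valid assignment using 4 vans:
  van 1: 375 + 225 + 75 = 675
  van 2: 375 + 225 = 600
  van 3: 350 + 200 + 100 = 650
  van 4: 200 + 150 = 350
That uses only 4 ≤ 5, so 5 vans are enough.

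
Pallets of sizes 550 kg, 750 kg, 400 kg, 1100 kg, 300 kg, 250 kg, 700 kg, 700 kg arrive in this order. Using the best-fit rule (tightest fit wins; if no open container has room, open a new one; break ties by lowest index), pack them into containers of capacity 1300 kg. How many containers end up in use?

5

  550 → container 1 (new)  [load 550/1300]
  750 → container 1  [load 1300/1300]
  400 → container 2 (new)  [load 400/1300]
  1100 → container 3 (new)  [load 1100/1300]
  300 → container 2  [load 700/1300]
  250 → container 2  [load 950/1300]
  700 → container 4 (new)  [load 700/1300]
  700 → container 5 (new)  [load 700/1300]
5 containers opened.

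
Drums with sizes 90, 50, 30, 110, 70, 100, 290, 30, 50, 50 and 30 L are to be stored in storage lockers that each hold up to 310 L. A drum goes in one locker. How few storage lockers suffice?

3

Total = 290 + 110 + 100 + 90 + 70 + 50 + 50 + 50 + 30 + 30 + 30 = 900 L.
Lower bound: ⌈900/310⌉ = 3 storage lockers.
A packing using 3 storage lockers:
  locker 1: 290 = 290
  locker 2: 110 + 100 + 90 = 300
  locker 3: 70 + 50 + 50 + 50 + 30 + 30 + 30 = 310
This matches the lower bound, so 3 is optimal.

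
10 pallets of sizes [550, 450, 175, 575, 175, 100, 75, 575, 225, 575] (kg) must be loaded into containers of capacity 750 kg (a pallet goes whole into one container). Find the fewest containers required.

5

Total = 575 + 575 + 575 + 550 + 450 + 225 + 175 + 175 + 100 + 75 = 3475 kg.
Lower bound: ⌈3475/750⌉ = 5 containers.
A packing using 5 containers:
  container 1: 575 + 175 = 750
  container 2: 575 + 175 = 750
  container 3: 575 + 100 + 75 = 750
  container 4: 550 = 550
  container 5: 450 + 225 = 675
This matches the lower bound, so 5 is optimal.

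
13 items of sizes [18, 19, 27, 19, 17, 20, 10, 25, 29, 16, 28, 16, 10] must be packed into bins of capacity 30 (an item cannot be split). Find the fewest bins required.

11

Total = 29 + 28 + 27 + 25 + 20 + 19 + 19 + 18 + 17 + 16 + 16 + 10 + 10 = 254.
Lower bound: ⌈254/30⌉ = 9 bins.
Also, 11 items each exceed 15, and no two of those can share a bin, so at least 11 bins are needed.
A packing using 11 bins:
  bin 1: 29 = 29
  bin 2: 28 = 28
  bin 3: 27 = 27
  bin 4: 25 = 25
  bin 5: 20 + 10 = 30
  bin 6: 19 + 10 = 29
  bin 7: 19 = 19
  bin 8: 18 = 18
  bin 9: 17 = 17
  bin 10: 16 = 16
  bin 11: 16 = 16
This matches the lower bound, so 11 is optimal.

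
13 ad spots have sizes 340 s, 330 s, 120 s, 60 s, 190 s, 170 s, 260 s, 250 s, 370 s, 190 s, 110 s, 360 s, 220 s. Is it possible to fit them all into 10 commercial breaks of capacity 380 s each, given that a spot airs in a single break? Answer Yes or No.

A valid assignment using 9 commercial breaks:
  break 1: 370 = 370
  break 2: 360 = 360
  break 3: 340 = 340
  break 4: 330 = 330
  break 5: 260 + 120 = 380
  break 6: 250 + 110 = 360
  break 7: 220 + 60 = 280
  break 8: 190 + 190 = 380
  break 9: 170 = 170
That uses only 9 ≤ 10, so 10 commercial breaks are enough.

Yes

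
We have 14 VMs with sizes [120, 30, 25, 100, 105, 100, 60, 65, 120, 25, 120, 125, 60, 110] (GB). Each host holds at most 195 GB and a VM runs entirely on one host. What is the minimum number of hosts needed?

Total = 125 + 120 + 120 + 120 + 110 + 105 + 100 + 100 + 65 + 60 + 60 + 30 + 25 + 25 = 1165 GB.
Lower bound: ⌈1165/195⌉ = 6 hosts.
Also, 8 VMs each exceed 195/2 GB, and no two of those can share a host, so at least 8 hosts are needed.
A packing using 8 hosts:
  host 1: 125 + 65 = 190
  host 2: 120 + 60 = 180
  host 3: 120 + 60 = 180
  host 4: 120 + 30 + 25 = 175
  host 5: 110 + 25 = 135
  host 6: 105 = 105
  host 7: 100 = 100
  host 8: 100 = 100
This matches the lower bound, so 8 is optimal.

8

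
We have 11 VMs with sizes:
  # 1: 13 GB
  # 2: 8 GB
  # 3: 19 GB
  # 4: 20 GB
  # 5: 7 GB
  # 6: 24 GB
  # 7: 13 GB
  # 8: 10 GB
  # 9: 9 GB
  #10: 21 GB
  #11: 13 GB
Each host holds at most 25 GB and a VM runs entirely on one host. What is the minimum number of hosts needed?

Total = 24 + 21 + 20 + 19 + 13 + 13 + 13 + 10 + 9 + 8 + 7 = 157 GB.
Lower bound: ⌈157/25⌉ = 7 hosts.
A packing using 8 hosts:
  host 1: 24 = 24
  host 2: 21 = 21
  host 3: 20 = 20
  host 4: 19 = 19
  host 5: 13 + 10 = 23
  host 6: 13 + 9 = 22
  host 7: 13 + 8 = 21
  host 8: 7 = 7
No arrangement into 7 hosts stays within capacity, so 8 is optimal.

8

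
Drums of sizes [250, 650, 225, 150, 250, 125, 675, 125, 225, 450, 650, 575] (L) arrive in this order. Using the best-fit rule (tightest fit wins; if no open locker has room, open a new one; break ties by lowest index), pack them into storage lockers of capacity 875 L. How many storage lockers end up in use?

6

  250 → locker 1 (new)  [load 250/875]
  650 → locker 2 (new)  [load 650/875]
  225 → locker 2  [load 875/875]
  150 → locker 1  [load 400/875]
  250 → locker 1  [load 650/875]
  125 → locker 1  [load 775/875]
  675 → locker 3 (new)  [load 675/875]
  125 → locker 3  [load 800/875]
  225 → locker 4 (new)  [load 225/875]
  450 → locker 4  [load 675/875]
  650 → locker 5 (new)  [load 650/875]
  575 → locker 6 (new)  [load 575/875]
6 storage lockers opened.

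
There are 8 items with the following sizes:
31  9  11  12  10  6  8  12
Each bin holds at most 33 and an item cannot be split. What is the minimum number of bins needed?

Total = 31 + 12 + 12 + 11 + 10 + 9 + 8 + 6 = 99.
Lower bound: ⌈99/33⌉ = 3 bins.
A packing using 4 bins:
  bin 1: 31 = 31
  bin 2: 12 + 12 + 9 = 33
  bin 3: 11 + 10 + 8 = 29
  bin 4: 6 = 6
No arrangement into 3 bins stays within capacity, so 4 is optimal.

4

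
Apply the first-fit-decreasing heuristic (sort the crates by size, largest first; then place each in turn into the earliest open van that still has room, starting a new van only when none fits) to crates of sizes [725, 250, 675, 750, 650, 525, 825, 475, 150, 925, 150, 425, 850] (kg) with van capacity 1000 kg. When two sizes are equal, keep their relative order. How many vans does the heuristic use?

9

Sorted descending: 925, 850, 825, 750, 725, 675, 650, 525, 475, 425, 250, 150, 150.
  925 → van 1 (new)  [load 925/1000]
  850 → van 2 (new)  [load 850/1000]
  825 → van 3 (new)  [load 825/1000]
  750 → van 4 (new)  [load 750/1000]
  725 → van 5 (new)  [load 725/1000]
  675 → van 6 (new)  [load 675/1000]
  650 → van 7 (new)  [load 650/1000]
  525 → van 8 (new)  [load 525/1000]
  475 → van 8  [load 1000/1000]
  425 → van 9 (new)  [load 425/1000]
  250 → van 4  [load 1000/1000]
  150 → van 2  [load 1000/1000]
  150 → van 3  [load 975/1000]
9 vans opened.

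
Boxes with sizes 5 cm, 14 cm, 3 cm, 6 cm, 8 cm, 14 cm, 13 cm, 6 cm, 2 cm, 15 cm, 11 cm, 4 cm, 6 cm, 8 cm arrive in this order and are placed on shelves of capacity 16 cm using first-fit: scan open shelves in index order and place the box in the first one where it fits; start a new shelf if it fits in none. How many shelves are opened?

  5 → shelf 1 (new)  [load 5/16]
  14 → shelf 2 (new)  [load 14/16]
  3 → shelf 1  [load 8/16]
  6 → shelf 1  [load 14/16]
  8 → shelf 3 (new)  [load 8/16]
  14 → shelf 4 (new)  [load 14/16]
  13 → shelf 5 (new)  [load 13/16]
  6 → shelf 3  [load 14/16]
  2 → shelf 1  [load 16/16]
  15 → shelf 6 (new)  [load 15/16]
  11 → shelf 7 (new)  [load 11/16]
  4 → shelf 7  [load 15/16]
  6 → shelf 8 (new)  [load 6/16]
  8 → shelf 8  [load 14/16]
8 shelves opened.

8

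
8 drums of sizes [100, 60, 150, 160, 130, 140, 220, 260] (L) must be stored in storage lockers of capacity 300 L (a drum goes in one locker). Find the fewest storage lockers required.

5

Total = 260 + 220 + 160 + 150 + 140 + 130 + 100 + 60 = 1220 L.
Lower bound: ⌈1220/300⌉ = 5 storage lockers.
A packing using 5 storage lockers:
  locker 1: 260 = 260
  locker 2: 220 + 60 = 280
  locker 3: 160 + 140 = 300
  locker 4: 150 + 130 = 280
  locker 5: 100 = 100
This matches the lower bound, so 5 is optimal.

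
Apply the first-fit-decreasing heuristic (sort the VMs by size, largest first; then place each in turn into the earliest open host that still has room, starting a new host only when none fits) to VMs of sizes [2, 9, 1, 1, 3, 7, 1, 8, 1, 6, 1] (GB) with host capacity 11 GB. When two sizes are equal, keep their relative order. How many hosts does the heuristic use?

4

Sorted descending: 9, 8, 7, 6, 3, 2, 1, 1, 1, 1, 1.
  9 → host 1 (new)  [load 9/11]
  8 → host 2 (new)  [load 8/11]
  7 → host 3 (new)  [load 7/11]
  6 → host 4 (new)  [load 6/11]
  3 → host 2  [load 11/11]
  2 → host 1  [load 11/11]
  1 → host 3  [load 8/11]
  1 → host 3  [load 9/11]
  1 → host 3  [load 10/11]
  1 → host 3  [load 11/11]
  1 → host 4  [load 7/11]
4 hosts opened.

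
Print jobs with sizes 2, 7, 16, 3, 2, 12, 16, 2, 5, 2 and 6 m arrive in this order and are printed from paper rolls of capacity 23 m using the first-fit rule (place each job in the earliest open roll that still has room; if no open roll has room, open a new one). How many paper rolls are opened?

4

  2 → roll 1 (new)  [load 2/23]
  7 → roll 1  [load 9/23]
  16 → roll 2 (new)  [load 16/23]
  3 → roll 1  [load 12/23]
  2 → roll 1  [load 14/23]
  12 → roll 3 (new)  [load 12/23]
  16 → roll 4 (new)  [load 16/23]
  2 → roll 1  [load 16/23]
  5 → roll 1  [load 21/23]
  2 → roll 1  [load 23/23]
  6 → roll 2  [load 22/23]
4 paper rolls opened.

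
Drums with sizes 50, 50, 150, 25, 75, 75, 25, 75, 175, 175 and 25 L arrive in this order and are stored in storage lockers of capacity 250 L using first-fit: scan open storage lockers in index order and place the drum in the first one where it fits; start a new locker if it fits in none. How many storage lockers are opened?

4

  50 → locker 1 (new)  [load 50/250]
  50 → locker 1  [load 100/250]
  150 → locker 1  [load 250/250]
  25 → locker 2 (new)  [load 25/250]
  75 → locker 2  [load 100/250]
  75 → locker 2  [load 175/250]
  25 → locker 2  [load 200/250]
  75 → locker 3 (new)  [load 75/250]
  175 → locker 3  [load 250/250]
  175 → locker 4 (new)  [load 175/250]
  25 → locker 2  [load 225/250]
4 storage lockers opened.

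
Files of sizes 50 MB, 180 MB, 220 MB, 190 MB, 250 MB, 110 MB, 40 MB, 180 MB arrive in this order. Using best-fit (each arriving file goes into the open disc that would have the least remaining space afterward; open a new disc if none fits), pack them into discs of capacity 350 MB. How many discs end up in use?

  50 → disc 1 (new)  [load 50/350]
  180 → disc 1  [load 230/350]
  220 → disc 2 (new)  [load 220/350]
  190 → disc 3 (new)  [load 190/350]
  250 → disc 4 (new)  [load 250/350]
  110 → disc 1  [load 340/350]
  40 → disc 4  [load 290/350]
  180 → disc 5 (new)  [load 180/350]
5 discs opened.

5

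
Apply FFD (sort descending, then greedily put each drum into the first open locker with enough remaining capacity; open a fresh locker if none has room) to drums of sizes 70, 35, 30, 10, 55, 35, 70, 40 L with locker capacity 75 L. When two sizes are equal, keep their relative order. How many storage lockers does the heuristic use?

Sorted descending: 70, 70, 55, 40, 35, 35, 30, 10.
  70 → locker 1 (new)  [load 70/75]
  70 → locker 2 (new)  [load 70/75]
  55 → locker 3 (new)  [load 55/75]
  40 → locker 4 (new)  [load 40/75]
  35 → locker 4  [load 75/75]
  35 → locker 5 (new)  [load 35/75]
  30 → locker 5  [load 65/75]
  10 → locker 3  [load 65/75]
5 storage lockers opened.

5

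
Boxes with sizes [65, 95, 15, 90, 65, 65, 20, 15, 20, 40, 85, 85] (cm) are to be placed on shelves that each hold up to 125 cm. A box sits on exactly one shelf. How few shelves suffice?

Total = 95 + 90 + 85 + 85 + 65 + 65 + 65 + 40 + 20 + 20 + 15 + 15 = 660 cm.
Lower bound: ⌈660/125⌉ = 6 shelves.
Also, 7 boxes each exceed 125/2 cm, and no two of those can share a shelf, so at least 7 shelves are needed.
A packing using 7 shelves:
  shelf 1: 95 + 20 = 115
  shelf 2: 90 + 20 + 15 = 125
  shelf 3: 85 + 40 = 125
  shelf 4: 85 + 15 = 100
  shelf 5: 65 = 65
  shelf 6: 65 = 65
  shelf 7: 65 = 65
This matches the lower bound, so 7 is optimal.

7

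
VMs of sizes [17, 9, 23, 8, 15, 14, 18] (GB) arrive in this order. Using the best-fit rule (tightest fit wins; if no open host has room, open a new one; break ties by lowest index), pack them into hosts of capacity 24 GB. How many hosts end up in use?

6

  17 → host 1 (new)  [load 17/24]
  9 → host 2 (new)  [load 9/24]
  23 → host 3 (new)  [load 23/24]
  8 → host 2  [load 17/24]
  15 → host 4 (new)  [load 15/24]
  14 → host 5 (new)  [load 14/24]
  18 → host 6 (new)  [load 18/24]
6 hosts opened.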